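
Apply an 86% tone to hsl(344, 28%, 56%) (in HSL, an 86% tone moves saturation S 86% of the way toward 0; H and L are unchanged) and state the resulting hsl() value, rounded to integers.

S moves 86% from 28 toward 0: 28 − 24.08 = 3.92 → 4.
H and L are unchanged.

hsl(344, 4%, 56%)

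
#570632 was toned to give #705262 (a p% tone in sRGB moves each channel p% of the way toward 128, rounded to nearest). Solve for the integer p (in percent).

62%

#570632 is rgb(87, 6, 50); #705262 is rgb(112, 82, 98).
On the G channel (widest range): 82 ≈ 6 + (p/100)(128 − 6), so p ≈ 100×(82 − 6)/(128 − 6) = 7600/122 = 62.30.
p = 62 reproduces all three channels after rounding.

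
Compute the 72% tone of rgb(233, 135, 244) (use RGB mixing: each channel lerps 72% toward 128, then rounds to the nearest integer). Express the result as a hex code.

#9D82A0

Per channel, c → c + 0.72(128 − c):
  R: 233 − 75.6 = 157.4 → 157
  G: 135 + 0.72×(128−135) = 135 − 5.04 = 129.96 → 130
  B: 244 − 83.52 = 160.48 → 160
rgb(157, 130, 160) = #9D82A0.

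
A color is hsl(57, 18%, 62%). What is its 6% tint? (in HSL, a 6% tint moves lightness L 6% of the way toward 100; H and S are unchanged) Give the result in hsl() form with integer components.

hsl(57, 18%, 64%)

L moves 6% from 62 toward 100: 62 + 2.28 = 64.28 → 64.
H and S are unchanged.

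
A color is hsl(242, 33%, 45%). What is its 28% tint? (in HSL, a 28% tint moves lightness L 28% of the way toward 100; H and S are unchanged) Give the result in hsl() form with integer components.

hsl(242, 33%, 60%)

L moves 28% from 45 toward 100: 45 + 15.4 = 60.4 → 60.
H and S are unchanged.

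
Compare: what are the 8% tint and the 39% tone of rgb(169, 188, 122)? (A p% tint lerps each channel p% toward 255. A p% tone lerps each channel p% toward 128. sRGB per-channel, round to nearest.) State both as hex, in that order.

#B0C185, #99A57C

8% tint:
  R: 169 + 0.08×(255−169) = 169 + 6.88 = 175.88 → 176
  G: 188 + 5.36 = 193.36 → 193
  B: 122 + 0.08×(255−122) = 122 + 10.64 = 132.64 → 133
  → #B0C185
39% tone:
  R: 169 + 0.39×(128−169) = 169 − 15.99 = 153.01 → 153
  G: 188 − 23.4 = 164.6 → 165
  B: 122 + 2.34 = 124.34 → 124
  → #99A57C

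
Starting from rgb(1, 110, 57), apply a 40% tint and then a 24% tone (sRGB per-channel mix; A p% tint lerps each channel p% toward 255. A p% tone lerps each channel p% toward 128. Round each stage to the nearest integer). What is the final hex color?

#6D9E86

Per channel, c → c + 0.4(255 − c):
  R: 1 + 0.4×(255−1) = 1 + 101.6 = 102.6 → 103
  G: 110 + 58 = 168 → 168
  B: 57 + 79.2 = 136.2 → 136
After the tint: rgb(103, 168, 136) = #67A888.
Lerp each channel 24% toward 128:
  R: 103 + 6 = 109 → 109
  G: 168 − 9.6 = 158.4 → 158
  B: 136 − 1.92 = 134.08 → 134
rgb(109, 158, 134) = #6D9E86.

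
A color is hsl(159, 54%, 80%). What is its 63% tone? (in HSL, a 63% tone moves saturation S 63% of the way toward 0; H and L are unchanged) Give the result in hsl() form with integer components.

S moves 63% from 54 toward 0: 54 − 34.02 = 19.98 → 20.
H and L are unchanged.

hsl(159, 20%, 80%)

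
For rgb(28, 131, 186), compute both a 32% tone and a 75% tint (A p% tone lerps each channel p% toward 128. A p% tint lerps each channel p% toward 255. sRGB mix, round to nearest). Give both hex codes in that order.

32% tone:
  R: 28 + 32 = 60 → 60
  G: 131 − 0.96 = 130.04 → 130
  B: 186 + 0.32×(128−186) = 186 − 18.56 = 167.44 → 167
  → #3c82a7
75% tint:
  R: 28 + 0.75×(255−28) = 28 + 170.25 = 198.25 → 198
  G: 131 + 0.75×(255−131) = 131 + 93 = 224 → 224
  B: 186 + 0.75×(255−186) = 186 + 51.75 = 237.75 → 238
  → #c6e0ee

#3c82a7, #c6e0ee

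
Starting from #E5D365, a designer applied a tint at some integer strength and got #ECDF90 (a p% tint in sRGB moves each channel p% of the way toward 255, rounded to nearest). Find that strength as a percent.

#E5D365 is rgb(229, 211, 101); #ECDF90 is rgb(236, 223, 144).
On the B channel (widest range): 144 ≈ 101 + (p/100)(255 − 101), so p ≈ 100×(144 − 101)/(255 − 101) = 4300/154 = 27.92.
p = 28 reproduces all three channels after rounding.

28%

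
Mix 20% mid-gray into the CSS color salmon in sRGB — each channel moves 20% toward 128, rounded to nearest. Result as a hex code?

CSS salmon is rgb(250, 128, 114).
Per channel, c → c + 0.2(128 − c):
  R: 250 − 24.4 = 225.6 → 226
  G: 128 + 0 = 128 → 128
  B: 114 + 0.2×(128−114) = 114 + 2.8 = 116.8 → 117
rgb(226, 128, 117) = #E28075.

#E28075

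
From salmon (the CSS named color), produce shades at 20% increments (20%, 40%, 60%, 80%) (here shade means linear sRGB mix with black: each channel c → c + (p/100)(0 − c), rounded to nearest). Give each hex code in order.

CSS salmon is rgb(250, 128, 114).
20%: (250 − 50 = 200→200, 128 − 25.6 = 102.4→102, 114 − 22.8 = 91.2→91) → #C8665B
40%: (250 − 100 = 150→150, 128 − 51.2 = 76.8→77, 114 − 45.6 = 68.4→68) → #964D44
60%: (250 − 150 = 100→100, 128 − 76.8 = 51.2→51, 114 − 68.4 = 45.6→46) → #64332E
80%: (250 − 200 = 50→50, 128 − 102.4 = 25.6→26, 114 − 91.2 = 22.8→23) → #321A17

#C8665B, #964D44, #64332E, #321A17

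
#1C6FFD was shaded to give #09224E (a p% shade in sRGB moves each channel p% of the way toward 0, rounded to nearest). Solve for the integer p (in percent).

69%

#1C6FFD is rgb(28, 111, 253); #09224E is rgb(9, 34, 78).
On the B channel (widest range): 78 ≈ 253 + (p/100)(0 − 253), so p ≈ 100×(78 − 253)/(0 − 253) = -17500/-253 = 69.17.
p = 69 reproduces all three channels after rounding.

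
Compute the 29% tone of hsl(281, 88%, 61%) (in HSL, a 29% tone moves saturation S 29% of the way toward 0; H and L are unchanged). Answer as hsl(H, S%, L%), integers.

S moves 29% from 88 toward 0: 88 − 25.52 = 62.48 → 62.
H and L are unchanged.

hsl(281, 62%, 61%)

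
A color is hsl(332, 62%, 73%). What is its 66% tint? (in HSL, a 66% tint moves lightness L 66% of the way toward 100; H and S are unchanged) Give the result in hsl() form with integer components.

hsl(332, 62%, 91%)

L moves 66% from 73 toward 100: 73 + 17.82 = 90.82 → 91.
H and S are unchanged.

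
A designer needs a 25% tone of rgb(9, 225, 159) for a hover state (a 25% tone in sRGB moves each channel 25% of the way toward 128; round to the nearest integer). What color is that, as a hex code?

#27C997

A 25% tone moves each channel 25% toward 128:
  R: 9 + 29.75 = 38.75 → 39
  G: 225 + 0.25×(128−225) = 225 − 24.25 = 200.75 → 201
  B: 159 + 0.25×(128−159) = 159 − 7.75 = 151.25 → 151
rgb(39, 201, 151) = #27C997.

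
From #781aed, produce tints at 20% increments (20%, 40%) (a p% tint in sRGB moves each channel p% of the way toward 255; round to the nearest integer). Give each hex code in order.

#9348f1, #ae76f4

#781aed is rgb(120, 26, 237).
20%: (120 + 27 = 147→147, 26 + 45.8 = 71.8→72, 237 + 3.6 = 240.6→241) → #9348f1
40%: (120 + 54 = 174→174, 26 + 91.6 = 117.6→118, 237 + 7.2 = 244.2→244) → #ae76f4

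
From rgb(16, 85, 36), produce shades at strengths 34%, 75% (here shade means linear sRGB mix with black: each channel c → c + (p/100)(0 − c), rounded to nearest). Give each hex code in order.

34%: (16 − 5.44 = 10.56→11, 85 − 28.9 = 56.1→56, 36 − 12.24 = 23.76→24) → #0B3818
75%: (16 − 12 = 4→4, 85 − 63.75 = 21.25→21, 36 − 27 = 9→9) → #041509

#0B3818, #041509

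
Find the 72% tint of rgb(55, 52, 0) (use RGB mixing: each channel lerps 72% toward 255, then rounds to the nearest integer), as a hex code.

#c7c6b8

Lerp each channel 72% toward 255:
  R: 55 + 0.72×(255−55) = 55 + 144 = 199 → 199
  G: 52 + 0.72×(255−52) = 52 + 146.16 = 198.16 → 198
  B: 0 + 0.72×(255−0) = 0 + 183.6 = 183.6 → 184
rgb(199, 198, 184) = #c7c6b8.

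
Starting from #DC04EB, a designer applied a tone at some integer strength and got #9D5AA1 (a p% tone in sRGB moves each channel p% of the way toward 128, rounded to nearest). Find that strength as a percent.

#DC04EB is rgb(220, 4, 235); #9D5AA1 is rgb(157, 90, 161).
On the G channel (widest range): 90 ≈ 4 + (p/100)(128 − 4), so p ≈ 100×(90 − 4)/(128 − 4) = 8600/124 = 69.35.
p = 69 reproduces all three channels after rounding.

69%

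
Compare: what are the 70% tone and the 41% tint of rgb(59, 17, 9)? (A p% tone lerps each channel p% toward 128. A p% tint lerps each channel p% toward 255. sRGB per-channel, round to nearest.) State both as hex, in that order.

#6B5F5C, #8B736E

70% tone:
  R: 59 + 0.7×(128−59) = 59 + 48.3 = 107.3 → 107
  G: 17 + 77.7 = 94.7 → 95
  B: 9 + 83.3 = 92.3 → 92
  → #6B5F5C
41% tint:
  R: 59 + 0.41×(255−59) = 59 + 80.36 = 139.36 → 139
  G: 17 + 97.58 = 114.58 → 115
  B: 9 + 0.41×(255−9) = 9 + 100.86 = 109.86 → 110
  → #8B736E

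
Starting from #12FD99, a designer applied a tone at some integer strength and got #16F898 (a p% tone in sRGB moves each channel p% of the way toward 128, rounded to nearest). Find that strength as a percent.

4%

#12FD99 is rgb(18, 253, 153); #16F898 is rgb(22, 248, 152).
On the G channel (widest range): 248 ≈ 253 + (p/100)(128 − 253), so p ≈ 100×(248 − 253)/(128 − 253) = -500/-125 = 4.00.
p = 4 reproduces all three channels after rounding.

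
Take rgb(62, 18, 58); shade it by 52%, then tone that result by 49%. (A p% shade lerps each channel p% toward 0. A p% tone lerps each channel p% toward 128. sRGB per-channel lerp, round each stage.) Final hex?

#4E434D

A 52% shade moves each channel 52% toward 0:
  R: 62 − 32.24 = 29.76 → 30
  G: 18 − 9.36 = 8.64 → 9
  B: 58 + 0.52×(0−58) = 58 − 30.16 = 27.84 → 28
After the shade: rgb(30, 9, 28) = #1E091C.
A 49% tone moves each channel 49% toward 128:
  R: 30 + 0.49×(128−30) = 30 + 48.02 = 78.02 → 78
  G: 9 + 0.49×(128−9) = 9 + 58.31 = 67.31 → 67
  B: 28 + 0.49×(128−28) = 28 + 49 = 77 → 77
rgb(78, 67, 77) = #4E434D.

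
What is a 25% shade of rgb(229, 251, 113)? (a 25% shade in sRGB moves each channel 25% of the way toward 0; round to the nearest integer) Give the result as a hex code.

A 25% shade moves each channel 25% toward 0:
  R: 229 + 0.25×(0−229) = 229 − 57.25 = 171.75 → 172
  G: 251 + 0.25×(0−251) = 251 − 62.75 = 188.25 → 188
  B: 113 + 0.25×(0−113) = 113 − 28.25 = 84.75 → 85
rgb(172, 188, 85) = #acbc55.

#acbc55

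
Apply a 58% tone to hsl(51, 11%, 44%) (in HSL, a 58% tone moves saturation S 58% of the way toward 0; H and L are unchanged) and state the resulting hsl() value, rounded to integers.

hsl(51, 5%, 44%)

S moves 58% from 11 toward 0: 11 − 6.38 = 4.62 → 5.
H and L are unchanged.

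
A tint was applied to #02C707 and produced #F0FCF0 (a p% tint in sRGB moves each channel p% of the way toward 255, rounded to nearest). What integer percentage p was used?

94%

#02C707 is rgb(2, 199, 7); #F0FCF0 is rgb(240, 252, 240).
On the R channel (widest range): 240 ≈ 2 + (p/100)(255 − 2), so p ≈ 100×(240 − 2)/(255 − 2) = 23800/253 = 94.07.
p = 94 reproduces all three channels after rounding.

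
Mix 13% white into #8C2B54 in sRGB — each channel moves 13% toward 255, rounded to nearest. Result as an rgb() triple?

#8C2B54 is rgb(140, 43, 84).
A 13% tint moves each channel 13% toward 255:
  R: 140 + 0.13×(255−140) = 140 + 14.95 = 154.95 → 155
  G: 43 + 0.13×(255−43) = 43 + 27.56 = 70.56 → 71
  B: 84 + 22.23 = 106.23 → 106

rgb(155, 71, 106)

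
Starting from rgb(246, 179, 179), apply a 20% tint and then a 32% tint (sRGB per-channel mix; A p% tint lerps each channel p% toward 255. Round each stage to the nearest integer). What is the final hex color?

#FAD6D6

Per channel, c → c + 0.2(255 − c):
  R: 246 + 1.8 = 247.8 → 248
  G: 179 + 15.2 = 194.2 → 194
  B: 179 + 0.2×(255−179) = 179 + 15.2 = 194.2 → 194
After the tint: rgb(248, 194, 194) = #F8C2C2.
Per channel, c → c + 0.32(255 − c):
  R: 248 + 2.24 = 250.24 → 250
  G: 194 + 19.52 = 213.52 → 214
  B: 194 + 0.32×(255−194) = 194 + 19.52 = 213.52 → 214
rgb(250, 214, 214) = #FAD6D6.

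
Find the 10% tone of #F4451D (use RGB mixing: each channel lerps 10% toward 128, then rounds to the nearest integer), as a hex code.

#F4451D is rgb(244, 69, 29).
Lerp each channel 10% toward 128:
  R: 244 + 0.1×(128−244) = 244 − 11.6 = 232.4 → 232
  G: 69 + 0.1×(128−69) = 69 + 5.9 = 74.9 → 75
  B: 29 + 9.9 = 38.9 → 39
rgb(232, 75, 39) = #E84B27.

#E84B27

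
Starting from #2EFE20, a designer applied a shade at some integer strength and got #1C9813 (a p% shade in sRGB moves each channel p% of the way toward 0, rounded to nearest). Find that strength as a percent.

40%

#2EFE20 is rgb(46, 254, 32); #1C9813 is rgb(28, 152, 19).
On the G channel (widest range): 152 ≈ 254 + (p/100)(0 − 254), so p ≈ 100×(152 − 254)/(0 − 254) = -10200/-254 = 40.16.
p = 40 reproduces all three channels after rounding.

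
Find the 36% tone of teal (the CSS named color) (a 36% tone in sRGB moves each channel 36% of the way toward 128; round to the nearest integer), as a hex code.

CSS teal is rgb(0, 128, 128).
A 36% tone moves each channel 36% toward 128:
  R: 0 + 46.08 = 46.08 → 46
  G: 128 + 0.36×(128−128) = 128 + 0 = 128 → 128
  B: 128 + 0.36×(128−128) = 128 + 0 = 128 → 128
rgb(46, 128, 128) = #2E8080.

#2E8080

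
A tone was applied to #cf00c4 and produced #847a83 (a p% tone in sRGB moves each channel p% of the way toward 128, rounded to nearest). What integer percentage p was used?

95%

#cf00c4 is rgb(207, 0, 196); #847a83 is rgb(132, 122, 131).
On the G channel (widest range): 122 ≈ 0 + (p/100)(128 − 0), so p ≈ 100×(122 − 0)/(128 − 0) = 12200/128 = 95.31.
p = 95 reproduces all three channels after rounding.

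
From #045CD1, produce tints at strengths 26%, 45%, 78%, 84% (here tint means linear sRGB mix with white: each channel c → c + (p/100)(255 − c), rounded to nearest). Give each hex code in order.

#045CD1 is rgb(4, 92, 209).
26%: (4 + 65.26 = 69.26→69, 92 + 42.38 = 134.38→134, 209 + 11.96 = 220.96→221) → #4586DD
45%: (4 + 112.95 = 116.95→117, 92 + 73.35 = 165.35→165, 209 + 20.7 = 229.7→230) → #75A5E6
78%: (4 + 195.78 = 199.78→200, 92 + 127.14 = 219.14→219, 209 + 35.88 = 244.88→245) → #C8DBF5
84%: (4 + 210.84 = 214.84→215, 92 + 136.92 = 228.92→229, 209 + 38.64 = 247.64→248) → #D7E5F8

#4586DD, #75A5E6, #C8DBF5, #D7E5F8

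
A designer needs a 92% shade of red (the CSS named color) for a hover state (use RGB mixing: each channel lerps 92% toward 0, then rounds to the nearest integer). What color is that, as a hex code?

CSS red is rgb(255, 0, 0).
Per channel, c → c + 0.92(0 − c):
  R: 255 + 0.92×(0−255) = 255 − 234.6 = 20.4 → 20
  G: 0 + 0.92×(0−0) = 0 + 0 = 0 → 0
  B: 0 + 0.92×(0−0) = 0 + 0 = 0 → 0
rgb(20, 0, 0) = #140000.

#140000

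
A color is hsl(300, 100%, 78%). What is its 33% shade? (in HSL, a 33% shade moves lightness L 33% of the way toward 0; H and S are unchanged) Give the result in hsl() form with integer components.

L moves 33% from 78 toward 0: 78 − 25.74 = 52.26 → 52.
H and S are unchanged.

hsl(300, 100%, 52%)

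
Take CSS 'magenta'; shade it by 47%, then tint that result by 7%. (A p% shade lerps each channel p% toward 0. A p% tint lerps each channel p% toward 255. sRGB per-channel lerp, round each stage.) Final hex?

CSS magenta is rgb(255, 0, 255).
A 47% shade moves each channel 47% toward 0:
  R: 255 + 0.47×(0−255) = 255 − 119.85 = 135.15 → 135
  G: 0 + 0 = 0 → 0
  B: 255 + 0.47×(0−255) = 255 − 119.85 = 135.15 → 135
After the shade: rgb(135, 0, 135) = #870087.
Lerp each channel 7% toward 255:
  R: 135 + 0.07×(255−135) = 135 + 8.4 = 143.4 → 143
  G: 0 + 0.07×(255−0) = 0 + 17.85 = 17.85 → 18
  B: 135 + 0.07×(255−135) = 135 + 8.4 = 143.4 → 143
rgb(143, 18, 143) = #8f128f.

#8f128f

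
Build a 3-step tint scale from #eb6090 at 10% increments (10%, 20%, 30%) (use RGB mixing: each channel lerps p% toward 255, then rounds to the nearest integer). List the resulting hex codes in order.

#eb6090 is rgb(235, 96, 144).
10%: (235 + 2 = 237→237, 96 + 15.9 = 111.9→112, 144 + 11.1 = 155.1→155) → #ed709b
20%: (235 + 4 = 239→239, 96 + 31.8 = 127.8→128, 144 + 22.2 = 166.2→166) → #ef80a6
30%: (235 + 6 = 241→241, 96 + 47.7 = 143.7→144, 144 + 33.3 = 177.3→177) → #f190b1

#ed709b, #ef80a6, #f190b1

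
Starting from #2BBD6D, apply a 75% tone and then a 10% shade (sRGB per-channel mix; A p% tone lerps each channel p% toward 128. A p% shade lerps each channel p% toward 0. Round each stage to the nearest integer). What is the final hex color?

#2BBD6D is rgb(43, 189, 109).
Per channel, c → c + 0.75(128 − c):
  R: 43 + 0.75×(128−43) = 43 + 63.75 = 106.75 → 107
  G: 189 − 45.75 = 143.25 → 143
  B: 109 + 0.75×(128−109) = 109 + 14.25 = 123.25 → 123
After the tone: rgb(107, 143, 123) = #6B8F7B.
Lerp each channel 10% toward 0:
  R: 107 + 0.1×(0−107) = 107 − 10.7 = 96.3 → 96
  G: 143 + 0.1×(0−143) = 143 − 14.3 = 128.7 → 129
  B: 123 + 0.1×(0−123) = 123 − 12.3 = 110.7 → 111
rgb(96, 129, 111) = #60816F.

#60816F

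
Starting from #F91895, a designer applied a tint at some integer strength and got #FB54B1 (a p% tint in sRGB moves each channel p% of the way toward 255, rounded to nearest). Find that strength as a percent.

#F91895 is rgb(249, 24, 149); #FB54B1 is rgb(251, 84, 177).
On the G channel (widest range): 84 ≈ 24 + (p/100)(255 − 24), so p ≈ 100×(84 − 24)/(255 − 24) = 6000/231 = 25.97.
p = 26 reproduces all three channels after rounding.

26%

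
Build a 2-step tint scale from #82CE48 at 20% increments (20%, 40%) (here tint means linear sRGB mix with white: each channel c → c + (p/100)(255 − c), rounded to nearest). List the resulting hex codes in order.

#82CE48 is rgb(130, 206, 72).
20%: (130 + 25 = 155→155, 206 + 9.8 = 215.8→216, 72 + 36.6 = 108.6→109) → #9BD86D
40%: (130 + 50 = 180→180, 206 + 19.6 = 225.6→226, 72 + 73.2 = 145.2→145) → #B4E291

#9BD86D, #B4E291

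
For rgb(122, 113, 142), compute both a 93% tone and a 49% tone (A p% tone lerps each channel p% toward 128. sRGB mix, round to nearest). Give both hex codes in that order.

#807F81, #7D7887

93% tone:
  R: 122 + 5.58 = 127.58 → 128
  G: 113 + 13.95 = 126.95 → 127
  B: 142 + 0.93×(128−142) = 142 − 13.02 = 128.98 → 129
  → #807F81
49% tone:
  R: 122 + 0.49×(128−122) = 122 + 2.94 = 124.94 → 125
  G: 113 + 0.49×(128−113) = 113 + 7.35 = 120.35 → 120
  B: 142 − 6.86 = 135.14 → 135
  → #7D7887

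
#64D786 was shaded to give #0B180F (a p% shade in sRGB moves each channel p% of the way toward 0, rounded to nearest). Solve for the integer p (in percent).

89%

#64D786 is rgb(100, 215, 134); #0B180F is rgb(11, 24, 15).
On the G channel (widest range): 24 ≈ 215 + (p/100)(0 − 215), so p ≈ 100×(24 − 215)/(0 − 215) = -19100/-215 = 88.84.
p = 89 reproduces all three channels after rounding.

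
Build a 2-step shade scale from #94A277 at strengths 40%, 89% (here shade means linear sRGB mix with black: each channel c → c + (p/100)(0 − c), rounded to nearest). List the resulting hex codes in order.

#94A277 is rgb(148, 162, 119).
40%: (148 − 59.2 = 88.8→89, 162 − 64.8 = 97.2→97, 119 − 47.6 = 71.4→71) → #596147
89%: (148 − 131.72 = 16.28→16, 162 − 144.18 = 17.82→18, 119 − 105.91 = 13.09→13) → #10120D

#596147, #10120D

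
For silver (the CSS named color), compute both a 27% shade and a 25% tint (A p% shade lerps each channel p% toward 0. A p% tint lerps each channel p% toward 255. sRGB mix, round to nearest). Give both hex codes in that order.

#8c8c8c, #d0d0d0

CSS silver is rgb(192, 192, 192).
27% shade:
  R: 192 + 0.27×(0−192) = 192 − 51.84 = 140.16 → 140
  G: 192 + 0.27×(0−192) = 192 − 51.84 = 140.16 → 140
  B: 192 − 51.84 = 140.16 → 140
  → #8c8c8c
25% tint:
  R: 192 + 0.25×(255−192) = 192 + 15.75 = 207.75 → 208
  G: 192 + 15.75 = 207.75 → 208
  B: 192 + 0.25×(255−192) = 192 + 15.75 = 207.75 → 208
  → #d0d0d0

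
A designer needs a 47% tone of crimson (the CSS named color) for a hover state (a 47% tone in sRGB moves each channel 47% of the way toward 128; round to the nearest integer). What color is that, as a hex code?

CSS crimson is rgb(220, 20, 60).
Lerp each channel 47% toward 128:
  R: 220 + 0.47×(128−220) = 220 − 43.24 = 176.76 → 177
  G: 20 + 0.47×(128−20) = 20 + 50.76 = 70.76 → 71
  B: 60 + 31.96 = 91.96 → 92
rgb(177, 71, 92) = #B1475C.

#B1475C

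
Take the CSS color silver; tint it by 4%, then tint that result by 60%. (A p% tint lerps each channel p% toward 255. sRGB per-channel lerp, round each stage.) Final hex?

#e7e7e7

CSS silver is rgb(192, 192, 192).
Per channel, c → c + 0.04(255 − c):
  R: 192 + 0.04×(255−192) = 192 + 2.52 = 194.52 → 195
  G: 192 + 0.04×(255−192) = 192 + 2.52 = 194.52 → 195
  B: 192 + 0.04×(255−192) = 192 + 2.52 = 194.52 → 195
After the tint: rgb(195, 195, 195) = #c3c3c3.
Lerp each channel 60% toward 255:
  R: 195 + 0.6×(255−195) = 195 + 36 = 231 → 231
  G: 195 + 0.6×(255−195) = 195 + 36 = 231 → 231
  B: 195 + 0.6×(255−195) = 195 + 36 = 231 → 231
rgb(231, 231, 231) = #e7e7e7.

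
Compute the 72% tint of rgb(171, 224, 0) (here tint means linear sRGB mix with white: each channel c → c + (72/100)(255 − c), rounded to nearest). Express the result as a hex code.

Lerp each channel 72% toward 255:
  R: 171 + 0.72×(255−171) = 171 + 60.48 = 231.48 → 231
  G: 224 + 0.72×(255−224) = 224 + 22.32 = 246.32 → 246
  B: 0 + 0.72×(255−0) = 0 + 183.6 = 183.6 → 184
rgb(231, 246, 184) = #E7F6B8.

#E7F6B8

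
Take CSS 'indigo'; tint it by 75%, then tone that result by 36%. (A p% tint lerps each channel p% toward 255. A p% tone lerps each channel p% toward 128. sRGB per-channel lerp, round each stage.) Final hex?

CSS indigo is rgb(75, 0, 130).
A 75% tint moves each channel 75% toward 255:
  R: 75 + 135 = 210 → 210
  G: 0 + 191.25 = 191.25 → 191
  B: 130 + 93.75 = 223.75 → 224
After the tint: rgb(210, 191, 224) = #D2BFE0.
A 36% tone moves each channel 36% toward 128:
  R: 210 + 0.36×(128−210) = 210 − 29.52 = 180.48 → 180
  G: 191 + 0.36×(128−191) = 191 − 22.68 = 168.32 → 168
  B: 224 − 34.56 = 189.44 → 189
rgb(180, 168, 189) = #B4A8BD.

#B4A8BD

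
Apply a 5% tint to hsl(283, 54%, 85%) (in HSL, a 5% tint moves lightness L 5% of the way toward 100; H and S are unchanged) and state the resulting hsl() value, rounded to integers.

L moves 5% from 85 toward 100: 85 + 0.75 = 85.75 → 86.
H and S are unchanged.

hsl(283, 54%, 86%)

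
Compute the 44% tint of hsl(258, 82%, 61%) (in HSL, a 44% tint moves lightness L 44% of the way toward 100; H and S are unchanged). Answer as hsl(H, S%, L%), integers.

hsl(258, 82%, 78%)

L moves 44% from 61 toward 100: 61 + 17.16 = 78.16 → 78.
H and S are unchanged.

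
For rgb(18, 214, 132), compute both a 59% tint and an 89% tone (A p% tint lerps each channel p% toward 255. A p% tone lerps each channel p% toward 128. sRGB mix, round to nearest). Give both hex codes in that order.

#9eeecd, #748980

59% tint:
  R: 18 + 139.83 = 157.83 → 158
  G: 214 + 24.19 = 238.19 → 238
  B: 132 + 0.59×(255−132) = 132 + 72.57 = 204.57 → 205
  → #9eeecd
89% tone:
  R: 18 + 0.89×(128−18) = 18 + 97.9 = 115.9 → 116
  G: 214 − 76.54 = 137.46 → 137
  B: 132 + 0.89×(128−132) = 132 − 3.56 = 128.44 → 128
  → #748980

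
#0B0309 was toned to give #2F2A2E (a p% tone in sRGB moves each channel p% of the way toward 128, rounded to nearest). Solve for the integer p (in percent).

#0B0309 is rgb(11, 3, 9); #2F2A2E is rgb(47, 42, 46).
On the G channel (widest range): 42 ≈ 3 + (p/100)(128 − 3), so p ≈ 100×(42 − 3)/(128 − 3) = 3900/125 = 31.20.
p = 31 reproduces all three channels after rounding.

31%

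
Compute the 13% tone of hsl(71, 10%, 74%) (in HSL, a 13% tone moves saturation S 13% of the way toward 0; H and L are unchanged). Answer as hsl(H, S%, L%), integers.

S moves 13% from 10 toward 0: 10 − 1.3 = 8.7 → 9.
H and L are unchanged.

hsl(71, 9%, 74%)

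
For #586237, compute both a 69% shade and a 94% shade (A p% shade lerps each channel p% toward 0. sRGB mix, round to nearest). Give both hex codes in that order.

#1B1E11, #050603

#586237 is rgb(88, 98, 55).
69% shade:
  R: 88 − 60.72 = 27.28 → 27
  G: 98 + 0.69×(0−98) = 98 − 67.62 = 30.38 → 30
  B: 55 + 0.69×(0−55) = 55 − 37.95 = 17.05 → 17
  → #1B1E11
94% shade:
  R: 88 + 0.94×(0−88) = 88 − 82.72 = 5.28 → 5
  G: 98 + 0.94×(0−98) = 98 − 92.12 = 5.88 → 6
  B: 55 − 51.7 = 3.3 → 3
  → #050603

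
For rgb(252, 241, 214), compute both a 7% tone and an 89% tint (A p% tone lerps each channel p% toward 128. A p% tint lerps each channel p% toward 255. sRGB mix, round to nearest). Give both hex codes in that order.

7% tone:
  R: 252 + 0.07×(128−252) = 252 − 8.68 = 243.32 → 243
  G: 241 + 0.07×(128−241) = 241 − 7.91 = 233.09 → 233
  B: 214 + 0.07×(128−214) = 214 − 6.02 = 207.98 → 208
  → #f3e9d0
89% tint:
  R: 252 + 0.89×(255−252) = 252 + 2.67 = 254.67 → 255
  G: 241 + 0.89×(255−241) = 241 + 12.46 = 253.46 → 253
  B: 214 + 36.49 = 250.49 → 250
  → #fffdfa

#f3e9d0, #fffdfa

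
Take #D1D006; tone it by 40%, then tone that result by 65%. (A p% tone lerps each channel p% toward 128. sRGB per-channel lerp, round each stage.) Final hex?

#919166

#D1D006 is rgb(209, 208, 6).
Per channel, c → c + 0.4(128 − c):
  R: 209 − 32.4 = 176.6 → 177
  G: 208 − 32 = 176 → 176
  B: 6 + 0.4×(128−6) = 6 + 48.8 = 54.8 → 55
After the tone: rgb(177, 176, 55) = #B1B037.
Per channel, c → c + 0.65(128 − c):
  R: 177 + 0.65×(128−177) = 177 − 31.85 = 145.15 → 145
  G: 176 − 31.2 = 144.8 → 145
  B: 55 + 47.45 = 102.45 → 102
rgb(145, 145, 102) = #919166.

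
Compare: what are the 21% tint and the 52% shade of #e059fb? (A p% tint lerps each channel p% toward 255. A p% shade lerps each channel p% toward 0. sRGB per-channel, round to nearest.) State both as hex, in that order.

#e059fb is rgb(224, 89, 251).
21% tint:
  R: 224 + 0.21×(255−224) = 224 + 6.51 = 230.51 → 231
  G: 89 + 34.86 = 123.86 → 124
  B: 251 + 0.21×(255−251) = 251 + 0.84 = 251.84 → 252
  → #e77cfc
52% shade:
  R: 224 + 0.52×(0−224) = 224 − 116.48 = 107.52 → 108
  G: 89 + 0.52×(0−89) = 89 − 46.28 = 42.72 → 43
  B: 251 − 130.52 = 120.48 → 120
  → #6c2b78

#e77cfc, #6c2b78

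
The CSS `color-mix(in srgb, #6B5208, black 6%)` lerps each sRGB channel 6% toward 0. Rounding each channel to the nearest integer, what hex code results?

#654D08

#6B5208 is rgb(107, 82, 8).
A 6% shade moves each channel 6% toward 0:
  R: 107 − 6.42 = 100.58 → 101
  G: 82 − 4.92 = 77.08 → 77
  B: 8 − 0.48 = 7.52 → 8
rgb(101, 77, 8) = #654D08.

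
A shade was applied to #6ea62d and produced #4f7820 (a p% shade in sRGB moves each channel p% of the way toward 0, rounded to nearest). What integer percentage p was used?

28%

#6ea62d is rgb(110, 166, 45); #4f7820 is rgb(79, 120, 32).
On the G channel (widest range): 120 ≈ 166 + (p/100)(0 − 166), so p ≈ 100×(120 − 166)/(0 − 166) = -4600/-166 = 27.71.
p = 28 reproduces all three channels after rounding.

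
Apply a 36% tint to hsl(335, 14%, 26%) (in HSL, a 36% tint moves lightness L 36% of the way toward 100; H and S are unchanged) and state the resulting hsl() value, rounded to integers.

L moves 36% from 26 toward 100: 26 + 26.64 = 52.64 → 53.
H and S are unchanged.

hsl(335, 14%, 53%)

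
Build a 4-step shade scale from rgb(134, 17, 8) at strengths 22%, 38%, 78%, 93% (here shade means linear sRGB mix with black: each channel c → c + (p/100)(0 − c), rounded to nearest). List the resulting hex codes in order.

22%: (134 − 29.48 = 104.52→105, 17 − 3.74 = 13.26→13, 8 − 1.76 = 6.24→6) → #690D06
38%: (134 − 50.92 = 83.08→83, 17 − 6.46 = 10.54→11, 8 − 3.04 = 4.96→5) → #530B05
78%: (134 − 104.52 = 29.48→29, 17 − 13.26 = 3.74→4, 8 − 6.24 = 1.76→2) → #1D0402
93%: (134 − 124.62 = 9.38→9, 17 − 15.81 = 1.19→1, 8 − 7.44 = 0.56→1) → #090101

#690D06, #530B05, #1D0402, #090101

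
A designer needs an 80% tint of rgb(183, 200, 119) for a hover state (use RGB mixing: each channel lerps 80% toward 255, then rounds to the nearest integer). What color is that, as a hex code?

#f1f4e4

An 80% tint moves each channel 80% toward 255:
  R: 183 + 0.8×(255−183) = 183 + 57.6 = 240.6 → 241
  G: 200 + 0.8×(255−200) = 200 + 44 = 244 → 244
  B: 119 + 0.8×(255−119) = 119 + 108.8 = 227.8 → 228
rgb(241, 244, 228) = #f1f4e4.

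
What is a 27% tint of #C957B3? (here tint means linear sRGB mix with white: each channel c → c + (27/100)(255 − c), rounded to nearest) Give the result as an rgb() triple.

#C957B3 is rgb(201, 87, 179).
Lerp each channel 27% toward 255:
  R: 201 + 0.27×(255−201) = 201 + 14.58 = 215.58 → 216
  G: 87 + 0.27×(255−87) = 87 + 45.36 = 132.36 → 132
  B: 179 + 20.52 = 199.52 → 200

rgb(216, 132, 200)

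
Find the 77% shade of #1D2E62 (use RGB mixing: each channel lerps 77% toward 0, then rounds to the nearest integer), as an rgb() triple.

rgb(7, 11, 23)

#1D2E62 is rgb(29, 46, 98).
A 77% shade moves each channel 77% toward 0:
  R: 29 + 0.77×(0−29) = 29 − 22.33 = 6.67 → 7
  G: 46 + 0.77×(0−46) = 46 − 35.42 = 10.58 → 11
  B: 98 − 75.46 = 22.54 → 23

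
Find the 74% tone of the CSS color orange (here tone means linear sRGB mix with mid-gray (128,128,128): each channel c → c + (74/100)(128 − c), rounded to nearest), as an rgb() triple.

rgb(161, 138, 95)

CSS orange is rgb(255, 165, 0).
Per channel, c → c + 0.74(128 − c):
  R: 255 − 93.98 = 161.02 → 161
  G: 165 + 0.74×(128−165) = 165 − 27.38 = 137.62 → 138
  B: 0 + 0.74×(128−0) = 0 + 94.72 = 94.72 → 95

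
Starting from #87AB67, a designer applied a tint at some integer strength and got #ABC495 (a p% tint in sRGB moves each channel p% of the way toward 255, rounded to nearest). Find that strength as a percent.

30%

#87AB67 is rgb(135, 171, 103); #ABC495 is rgb(171, 196, 149).
On the B channel (widest range): 149 ≈ 103 + (p/100)(255 − 103), so p ≈ 100×(149 − 103)/(255 − 103) = 4600/152 = 30.26.
p = 30 reproduces all three channels after rounding.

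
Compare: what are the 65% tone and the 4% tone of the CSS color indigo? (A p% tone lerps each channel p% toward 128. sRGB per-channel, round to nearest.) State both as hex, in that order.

CSS indigo is rgb(75, 0, 130).
65% tone:
  R: 75 + 34.45 = 109.45 → 109
  G: 0 + 0.65×(128−0) = 0 + 83.2 = 83.2 → 83
  B: 130 + 0.65×(128−130) = 130 − 1.3 = 128.7 → 129
  → #6d5381
4% tone:
  R: 75 + 2.12 = 77.12 → 77
  G: 0 + 5.12 = 5.12 → 5
  B: 130 + 0.04×(128−130) = 130 − 0.08 = 129.92 → 130
  → #4d0582

#6d5381, #4d0582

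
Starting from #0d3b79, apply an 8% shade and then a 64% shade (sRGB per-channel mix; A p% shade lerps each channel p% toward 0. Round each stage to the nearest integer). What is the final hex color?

#041328

#0d3b79 is rgb(13, 59, 121).
Per channel, c → c + 0.08(0 − c):
  R: 13 + 0.08×(0−13) = 13 − 1.04 = 11.96 → 12
  G: 59 − 4.72 = 54.28 → 54
  B: 121 + 0.08×(0−121) = 121 − 9.68 = 111.32 → 111
After the shade: rgb(12, 54, 111) = #0c366f.
A 64% shade moves each channel 64% toward 0:
  R: 12 + 0.64×(0−12) = 12 − 7.68 = 4.32 → 4
  G: 54 − 34.56 = 19.44 → 19
  B: 111 − 71.04 = 39.96 → 40
rgb(4, 19, 40) = #041328.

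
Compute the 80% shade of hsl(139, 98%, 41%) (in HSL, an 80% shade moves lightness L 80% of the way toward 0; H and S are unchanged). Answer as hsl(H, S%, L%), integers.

hsl(139, 98%, 8%)

L moves 80% from 41 toward 0: 41 − 32.8 = 8.2 → 8.
H and S are unchanged.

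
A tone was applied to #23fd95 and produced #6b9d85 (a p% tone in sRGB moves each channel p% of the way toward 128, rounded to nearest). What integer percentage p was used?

77%

#23fd95 is rgb(35, 253, 149); #6b9d85 is rgb(107, 157, 133).
On the G channel (widest range): 157 ≈ 253 + (p/100)(128 − 253), so p ≈ 100×(157 − 253)/(128 − 253) = -9600/-125 = 76.80.
p = 77 reproduces all three channels after rounding.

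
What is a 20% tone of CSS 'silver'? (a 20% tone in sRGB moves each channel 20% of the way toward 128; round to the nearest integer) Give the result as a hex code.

#B3B3B3

CSS silver is rgb(192, 192, 192).
A 20% tone moves each channel 20% toward 128:
  R: 192 + 0.2×(128−192) = 192 − 12.8 = 179.2 → 179
  G: 192 + 0.2×(128−192) = 192 − 12.8 = 179.2 → 179
  B: 192 − 12.8 = 179.2 → 179
rgb(179, 179, 179) = #B3B3B3.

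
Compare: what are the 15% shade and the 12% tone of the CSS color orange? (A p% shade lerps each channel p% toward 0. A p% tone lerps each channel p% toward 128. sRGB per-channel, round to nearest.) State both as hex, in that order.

#D98C00, #F0A10F

CSS orange is rgb(255, 165, 0).
15% shade:
  R: 255 − 38.25 = 216.75 → 217
  G: 165 + 0.15×(0−165) = 165 − 24.75 = 140.25 → 140
  B: 0 + 0 = 0 → 0
  → #D98C00
12% tone:
  R: 255 + 0.12×(128−255) = 255 − 15.24 = 239.76 → 240
  G: 165 + 0.12×(128−165) = 165 − 4.44 = 160.56 → 161
  B: 0 + 15.36 = 15.36 → 15
  → #F0A10F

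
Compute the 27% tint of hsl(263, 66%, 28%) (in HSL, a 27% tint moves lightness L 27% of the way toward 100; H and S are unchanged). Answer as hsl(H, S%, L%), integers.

L moves 27% from 28 toward 100: 28 + 19.44 = 47.44 → 47.
H and S are unchanged.

hsl(263, 66%, 47%)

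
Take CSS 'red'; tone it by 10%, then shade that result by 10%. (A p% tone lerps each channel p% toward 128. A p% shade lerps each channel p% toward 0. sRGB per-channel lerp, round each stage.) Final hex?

CSS red is rgb(255, 0, 0).
A 10% tone moves each channel 10% toward 128:
  R: 255 + 0.1×(128−255) = 255 − 12.7 = 242.3 → 242
  G: 0 + 12.8 = 12.8 → 13
  B: 0 + 12.8 = 12.8 → 13
After the tone: rgb(242, 13, 13) = #f20d0d.
Per channel, c → c + 0.1(0 − c):
  R: 242 − 24.2 = 217.8 → 218
  G: 13 + 0.1×(0−13) = 13 − 1.3 = 11.7 → 12
  B: 13 − 1.3 = 11.7 → 12
rgb(218, 12, 12) = #da0c0c.

#da0c0c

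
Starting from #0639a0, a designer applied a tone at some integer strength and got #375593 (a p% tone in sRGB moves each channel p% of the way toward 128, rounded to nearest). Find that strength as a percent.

#0639a0 is rgb(6, 57, 160); #375593 is rgb(55, 85, 147).
On the R channel (widest range): 55 ≈ 6 + (p/100)(128 − 6), so p ≈ 100×(55 − 6)/(128 − 6) = 4900/122 = 40.16.
p = 40 reproduces all three channels after rounding.

40%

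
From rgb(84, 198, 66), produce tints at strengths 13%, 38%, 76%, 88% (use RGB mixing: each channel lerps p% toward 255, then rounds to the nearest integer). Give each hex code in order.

13%: (84 + 22.23 = 106.23→106, 198 + 7.41 = 205.41→205, 66 + 24.57 = 90.57→91) → #6ACD5B
38%: (84 + 64.98 = 148.98→149, 198 + 21.66 = 219.66→220, 66 + 71.82 = 137.82→138) → #95DC8A
76%: (84 + 129.96 = 213.96→214, 198 + 43.32 = 241.32→241, 66 + 143.64 = 209.64→210) → #D6F1D2
88%: (84 + 150.48 = 234.48→234, 198 + 50.16 = 248.16→248, 66 + 166.32 = 232.32→232) → #EAF8E8

#6ACD5B, #95DC8A, #D6F1D2, #EAF8E8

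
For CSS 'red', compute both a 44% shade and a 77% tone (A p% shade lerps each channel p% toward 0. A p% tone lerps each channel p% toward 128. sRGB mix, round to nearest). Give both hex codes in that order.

#8F0000, #9D6363

CSS red is rgb(255, 0, 0).
44% shade:
  R: 255 + 0.44×(0−255) = 255 − 112.2 = 142.8 → 143
  G: 0 + 0.44×(0−0) = 0 + 0 = 0 → 0
  B: 0 + 0 = 0 → 0
  → #8F0000
77% tone:
  R: 255 + 0.77×(128−255) = 255 − 97.79 = 157.21 → 157
  G: 0 + 98.56 = 98.56 → 99
  B: 0 + 0.77×(128−0) = 0 + 98.56 = 98.56 → 99
  → #9D6363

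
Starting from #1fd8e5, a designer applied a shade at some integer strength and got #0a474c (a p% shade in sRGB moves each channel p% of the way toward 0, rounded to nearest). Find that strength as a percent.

#1fd8e5 is rgb(31, 216, 229); #0a474c is rgb(10, 71, 76).
On the B channel (widest range): 76 ≈ 229 + (p/100)(0 − 229), so p ≈ 100×(76 − 229)/(0 − 229) = -15300/-229 = 66.81.
p = 67 reproduces all three channels after rounding.

67%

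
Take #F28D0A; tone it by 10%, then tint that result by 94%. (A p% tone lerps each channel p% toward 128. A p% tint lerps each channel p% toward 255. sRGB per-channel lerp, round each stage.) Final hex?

#F28D0A is rgb(242, 141, 10).
A 10% tone moves each channel 10% toward 128:
  R: 242 + 0.1×(128−242) = 242 − 11.4 = 230.6 → 231
  G: 141 + 0.1×(128−141) = 141 − 1.3 = 139.7 → 140
  B: 10 + 11.8 = 21.8 → 22
After the tone: rgb(231, 140, 22) = #E78C16.
Per channel, c → c + 0.94(255 − c):
  R: 231 + 22.56 = 253.56 → 254
  G: 140 + 0.94×(255−140) = 140 + 108.1 = 248.1 → 248
  B: 22 + 219.02 = 241.02 → 241
rgb(254, 248, 241) = #FEF8F1.

#FEF8F1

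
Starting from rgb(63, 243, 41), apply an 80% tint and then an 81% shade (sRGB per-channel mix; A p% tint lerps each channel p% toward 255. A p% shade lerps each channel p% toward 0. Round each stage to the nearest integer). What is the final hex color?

#293028

An 80% tint moves each channel 80% toward 255:
  R: 63 + 153.6 = 216.6 → 217
  G: 243 + 0.8×(255−243) = 243 + 9.6 = 252.6 → 253
  B: 41 + 171.2 = 212.2 → 212
After the tint: rgb(217, 253, 212) = #d9fdd4.
An 81% shade moves each channel 81% toward 0:
  R: 217 + 0.81×(0−217) = 217 − 175.77 = 41.23 → 41
  G: 253 + 0.81×(0−253) = 253 − 204.93 = 48.07 → 48
  B: 212 + 0.81×(0−212) = 212 − 171.72 = 40.28 → 40
rgb(41, 48, 40) = #293028.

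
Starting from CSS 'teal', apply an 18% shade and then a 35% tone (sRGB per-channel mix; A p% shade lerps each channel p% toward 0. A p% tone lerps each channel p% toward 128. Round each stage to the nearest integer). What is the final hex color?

CSS teal is rgb(0, 128, 128).
Per channel, c → c + 0.18(0 − c):
  R: 0 + 0.18×(0−0) = 0 + 0 = 0 → 0
  G: 128 + 0.18×(0−128) = 128 − 23.04 = 104.96 → 105
  B: 128 + 0.18×(0−128) = 128 − 23.04 = 104.96 → 105
After the shade: rgb(0, 105, 105) = #006969.
Lerp each channel 35% toward 128:
  R: 0 + 0.35×(128−0) = 0 + 44.8 = 44.8 → 45
  G: 105 + 8.05 = 113.05 → 113
  B: 105 + 8.05 = 113.05 → 113
rgb(45, 113, 113) = #2d7171.

#2d7171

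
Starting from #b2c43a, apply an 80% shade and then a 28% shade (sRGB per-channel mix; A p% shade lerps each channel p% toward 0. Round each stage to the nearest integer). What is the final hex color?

#1a1c09

#b2c43a is rgb(178, 196, 58).
Per channel, c → c + 0.8(0 − c):
  R: 178 + 0.8×(0−178) = 178 − 142.4 = 35.6 → 36
  G: 196 + 0.8×(0−196) = 196 − 156.8 = 39.2 → 39
  B: 58 − 46.4 = 11.6 → 12
After the shade: rgb(36, 39, 12) = #24270c.
A 28% shade moves each channel 28% toward 0:
  R: 36 + 0.28×(0−36) = 36 − 10.08 = 25.92 → 26
  G: 39 + 0.28×(0−39) = 39 − 10.92 = 28.08 → 28
  B: 12 + 0.28×(0−12) = 12 − 3.36 = 8.64 → 9
rgb(26, 28, 9) = #1a1c09.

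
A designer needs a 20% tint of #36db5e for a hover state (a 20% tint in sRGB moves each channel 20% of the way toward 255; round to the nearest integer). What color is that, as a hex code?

#36db5e is rgb(54, 219, 94).
A 20% tint moves each channel 20% toward 255:
  R: 54 + 0.2×(255−54) = 54 + 40.2 = 94.2 → 94
  G: 219 + 7.2 = 226.2 → 226
  B: 94 + 32.2 = 126.2 → 126
rgb(94, 226, 126) = #5ee27e.

#5ee27e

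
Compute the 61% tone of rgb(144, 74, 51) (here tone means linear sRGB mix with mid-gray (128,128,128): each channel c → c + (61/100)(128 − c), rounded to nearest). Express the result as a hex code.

Lerp each channel 61% toward 128:
  R: 144 + 0.61×(128−144) = 144 − 9.76 = 134.24 → 134
  G: 74 + 32.94 = 106.94 → 107
  B: 51 + 0.61×(128−51) = 51 + 46.97 = 97.97 → 98
rgb(134, 107, 98) = #866B62.

#866B62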